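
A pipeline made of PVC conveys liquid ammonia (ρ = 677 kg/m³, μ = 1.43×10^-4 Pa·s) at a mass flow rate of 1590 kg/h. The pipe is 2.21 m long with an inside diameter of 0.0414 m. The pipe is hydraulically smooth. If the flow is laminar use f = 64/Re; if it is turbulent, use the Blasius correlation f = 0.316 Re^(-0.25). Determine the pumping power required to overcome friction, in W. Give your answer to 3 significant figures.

P ≈ 0.0498 W

ṁ = 1590 kg/h = 1590/3600 = 0.4417 kg/s.
A = πD²/4 = π(0.0414)²/4 = 0.001346 m²; mean velocity V = ṁ/(ρA) = 0.4417/(677 · 0.001346) = 0.4846 m/s.
Reynolds number Re = ρVD/μ = 677 · 0.4846 · 0.0414 / 0.000143 = 9.499e+04.
Re > 4000 → turbulent. Smooth-pipe (Blasius): f = 0.316 Re^(-0.25) = 0.316/(9.499e+04)^0.25 = 0.018.
Darcy-Weisbach: ΔP = f(L/D)(ρV²/2) = 0.018·(2.21/0.0414)·(677·0.4846²/2) = 0.018·53.38·79.5 = 76.39 Pa.
Q = ṁ/ρ = 0.4417/677 = 0.0006524 m³/s.
Pumping power P = QΔP = 0.0006524·76.39 = 0.04984 W = 0.0498 W.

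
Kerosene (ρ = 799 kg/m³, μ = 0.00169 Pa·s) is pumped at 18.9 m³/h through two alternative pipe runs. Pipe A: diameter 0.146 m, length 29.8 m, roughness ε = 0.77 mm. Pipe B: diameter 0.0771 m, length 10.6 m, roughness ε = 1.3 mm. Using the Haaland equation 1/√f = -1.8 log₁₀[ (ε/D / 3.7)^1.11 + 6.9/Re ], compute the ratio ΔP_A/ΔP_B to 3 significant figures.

Pipe A: V = Q/A = 0.00525/0.01674 = 0.3136 m/s; Re = 2.165e+04; ε/D = 0.00527; Haaland → f = 0.03441; ΔP_A = f(L/D)(ρV²/2) = 275.9 Pa.
Pipe B: V = Q/A = 0.00525/0.004669 = 1.125 m/s; Re = 4.099e+04; ε/D = 0.0169; Haaland → f = 0.0467; ΔP_B = f(L/D)(ρV²/2) = 3244 Pa.
ΔP_A/ΔP_B = 275.9/3244 = 0.0851.

ΔP_A/ΔP_B ≈ 0.0851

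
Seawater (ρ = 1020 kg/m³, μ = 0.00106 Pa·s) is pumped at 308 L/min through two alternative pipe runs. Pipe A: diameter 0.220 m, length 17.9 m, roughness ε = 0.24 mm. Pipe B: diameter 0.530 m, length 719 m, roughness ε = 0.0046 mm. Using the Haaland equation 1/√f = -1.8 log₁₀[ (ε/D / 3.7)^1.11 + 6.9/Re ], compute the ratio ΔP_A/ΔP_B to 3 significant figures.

Pipe A: V = Q/A = 0.005133/0.03801 = 0.135 m/s; Re = 2.859e+04; ε/D = 0.00109; Haaland → f = 0.02606; ΔP_A = f(L/D)(ρV²/2) = 19.72 Pa.
Pipe B: V = Q/A = 0.005133/0.2206 = 0.02327 m/s; Re = 1.187e+04; ε/D = 8.68e-06; Haaland → f = 0.02949; ΔP_B = f(L/D)(ρV²/2) = 11.05 Pa.
ΔP_A/ΔP_B = 19.72/11.05 = 1.79.

ΔP_A/ΔP_B ≈ 1.79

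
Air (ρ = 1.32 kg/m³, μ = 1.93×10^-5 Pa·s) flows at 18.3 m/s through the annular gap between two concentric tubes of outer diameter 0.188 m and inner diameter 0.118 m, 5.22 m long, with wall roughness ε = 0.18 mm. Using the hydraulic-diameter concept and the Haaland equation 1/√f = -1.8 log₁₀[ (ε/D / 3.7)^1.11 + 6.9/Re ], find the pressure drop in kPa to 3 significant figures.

Hydraulic diameter D_h = 4A/P = D_o - D_i = 0.188 - 0.118 = 0.07 m.
Re = ρVD_h/μ = 1.32·18.3·0.07/1.93e-05 = 8.761e+04.
ε/D_h = 0.00018/0.07 = 0.00257; Haaland gives 1/√f = -1.8 log₁₀[0.000312+7.88e-05] = 6.134, so f = 0.02658.
ΔP = f(L/D_h)(ρV²/2) = 0.02658·5.22/0.07·221 = 438.1 Pa.
ΔP = 0.438 kPa.

ΔP ≈ 0.438 kPa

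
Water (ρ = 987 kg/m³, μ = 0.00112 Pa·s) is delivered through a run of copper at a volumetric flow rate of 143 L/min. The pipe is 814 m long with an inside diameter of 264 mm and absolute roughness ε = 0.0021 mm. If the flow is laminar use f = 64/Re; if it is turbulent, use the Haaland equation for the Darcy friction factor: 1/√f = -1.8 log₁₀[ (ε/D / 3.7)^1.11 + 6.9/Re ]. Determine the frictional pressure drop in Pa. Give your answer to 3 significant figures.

Q = 143 L/min = 143/60000 = 0.002383 m³/s.
Cross-sectional area A = πD²/4 = π(0.264)²/4 = 0.05474 m²; mean velocity V = Q/A = 0.002383/0.05474 = 0.04354 m/s.
Reynolds number Re = ρVD/μ = 987 · 0.04354 · 0.264 / 0.00112 = 1.013e+04.
Re > 4000 → turbulent. Relative roughness ε/D = 2.1e-06/0.264 = 7.95e-06. Haaland: 1/√f = -1.8 log₁₀[(7.95e-06/3.7)^1.11 + 6.9/1.013e+04] = -1.8 log₁₀[5.12e-07 + 0.000681] = 5.7, so f = 0.03078.
Darcy-Weisbach: ΔP = f(L/D)(ρV²/2) = 0.03078·(814/0.264)·(987·0.04354²/2) = 0.03078·3083·0.9355 = 88.8 Pa.

ΔP ≈ 88.8 Pa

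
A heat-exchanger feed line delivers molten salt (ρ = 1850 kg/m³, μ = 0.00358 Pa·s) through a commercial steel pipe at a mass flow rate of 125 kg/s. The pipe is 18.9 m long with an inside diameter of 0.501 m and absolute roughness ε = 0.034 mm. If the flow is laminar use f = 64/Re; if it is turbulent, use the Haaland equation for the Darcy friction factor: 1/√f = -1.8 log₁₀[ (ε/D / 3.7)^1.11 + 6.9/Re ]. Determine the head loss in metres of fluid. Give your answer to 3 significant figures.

A = πD²/4 = π(0.501)²/4 = 0.1971 m²; mean velocity V = ṁ/(ρA) = 125/(1850 · 0.1971) = 0.3427 m/s.
Reynolds number Re = ρVD/μ = 1850 · 0.3427 · 0.501 / 0.00358 = 8.874e+04.
Re > 4000 → turbulent. Relative roughness ε/D = 3.4e-05/0.501 = 6.79e-05. Haaland: 1/√f = -1.8 log₁₀[(6.79e-05/3.7)^1.11 + 6.9/8.874e+04] = -1.8 log₁₀[5.53e-06 + 7.78e-05] = 7.343, so f = 0.01855.
Darcy-Weisbach: ΔP = f(L/D)(ρV²/2) = 0.01855·(18.9/0.501)·(1850·0.3427²/2) = 0.01855·37.72·108.7 = 76.03 Pa.
Head loss h_f = ΔP/(ρg) = 76.03/(1850·9.81) = 0.00419 m.

h_f ≈ 0.00419 m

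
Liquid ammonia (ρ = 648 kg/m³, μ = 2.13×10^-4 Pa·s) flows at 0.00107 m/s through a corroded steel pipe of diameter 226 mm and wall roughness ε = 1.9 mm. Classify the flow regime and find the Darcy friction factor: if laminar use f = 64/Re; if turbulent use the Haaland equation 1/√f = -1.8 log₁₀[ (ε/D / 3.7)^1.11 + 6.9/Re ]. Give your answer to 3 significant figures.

f ≈ 0.0870

Re = ρVD/μ = 648·0.00107·0.226/0.000213 = 735.7.
Re < 2300 → laminar, so f = 64/Re = 0.08699 (roughness is irrelevant in laminar flow).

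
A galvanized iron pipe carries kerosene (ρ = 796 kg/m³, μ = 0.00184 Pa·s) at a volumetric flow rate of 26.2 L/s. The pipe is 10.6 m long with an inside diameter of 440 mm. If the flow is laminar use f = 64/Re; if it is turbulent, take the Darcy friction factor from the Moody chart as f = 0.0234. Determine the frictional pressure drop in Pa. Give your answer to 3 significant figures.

ΔP ≈ 6.66 Pa

Q = 26.2 L/s = 26.2/1000 = 0.0262 m³/s.
Cross-sectional area A = πD²/4 = π(0.44)²/4 = 0.1521 m²; mean velocity V = Q/A = 0.0262/0.1521 = 0.1723 m/s.
Reynolds number Re = ρVD/μ = 796 · 0.1723 · 0.44 / 0.00184 = 3.28e+04.
Re > 4000 → turbulent; use the Moody-chart value f = 0.0234.
Darcy-Weisbach: ΔP = f(L/D)(ρV²/2) = 0.0234·(10.6/0.44)·(796·0.1723²/2) = 0.0234·24.09·11.82 = 6.661 Pa.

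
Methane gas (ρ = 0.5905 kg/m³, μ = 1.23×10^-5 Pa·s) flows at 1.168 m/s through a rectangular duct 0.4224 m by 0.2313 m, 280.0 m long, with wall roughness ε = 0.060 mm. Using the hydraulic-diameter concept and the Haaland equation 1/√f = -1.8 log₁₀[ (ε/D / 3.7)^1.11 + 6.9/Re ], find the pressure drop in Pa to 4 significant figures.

Hydraulic diameter D_h = 4A/P = 4·(0.4224·0.2313)/(2·(0.4224+0.2313)) = 0.3908/1.307 = 0.2989 m.
Re = ρVD_h/μ = 0.5905·1.168·0.2989/1.23e-05 = 1.676e+04.
ε/D_h = 6e-05/0.2989 = 0.000201; Haaland gives 1/√f = -1.8 log₁₀[1.84e-05+0.000412] = 6.06, so f = 0.02723.
ΔP = f(L/D_h)(ρV²/2) = 0.02723·280/0.2989·0.4028 = 10.28 Pa.

ΔP ≈ 10.28 Pa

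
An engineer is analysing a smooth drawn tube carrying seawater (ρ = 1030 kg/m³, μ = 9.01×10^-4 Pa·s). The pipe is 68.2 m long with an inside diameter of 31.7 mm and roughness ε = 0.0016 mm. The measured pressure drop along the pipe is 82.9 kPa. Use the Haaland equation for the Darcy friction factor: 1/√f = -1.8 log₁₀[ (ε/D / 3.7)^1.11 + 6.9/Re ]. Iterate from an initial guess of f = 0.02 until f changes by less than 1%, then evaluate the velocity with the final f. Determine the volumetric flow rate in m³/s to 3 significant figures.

Q ≈ 0.00155 m³/s

Rearranging Darcy-Weisbach: V = √(2·ΔP·D/(f·L·ρ)). With ε/D = 1.6e-06/0.0317 = 5.05e-05, iterate starting from f = 0.02:
  f = 0.02 → V = √(2·8.29e+04·0.0317/(0.02·68.2·1030)) = 1.934 m/s; Re = ρVD/μ = 7.009e+04; f → 0.01939
  f = 0.01939 → V = 1.964 m/s; Re = 7.118e+04; f → 0.01933
Converged (Δf/f < 1%). With the final f = 0.01933: V = √(2·8.29e+04·0.0317/(0.01933·68.2·1030)) = 1.968 m/s.
Q = V·A = 1.968·(π/4·0.0317²) = 0.001553 m³/s = 0.00155 m³/s.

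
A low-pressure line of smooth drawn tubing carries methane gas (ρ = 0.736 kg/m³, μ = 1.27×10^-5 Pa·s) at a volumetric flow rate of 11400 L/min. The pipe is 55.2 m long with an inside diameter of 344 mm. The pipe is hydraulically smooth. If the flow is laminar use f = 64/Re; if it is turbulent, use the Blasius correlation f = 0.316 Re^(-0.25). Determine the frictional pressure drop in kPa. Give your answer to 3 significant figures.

ΔP ≈ 0.00549 kPa

Q = 11400 L/min = 11400/60000 = 0.19 m³/s.
Cross-sectional area A = πD²/4 = π(0.344)²/4 = 0.09294 m²; mean velocity V = Q/A = 0.19/0.09294 = 2.044 m/s.
Reynolds number Re = ρVD/μ = 0.736 · 2.044 · 0.344 / 1.27e-05 = 4.075e+04.
Re > 4000 → turbulent. Smooth-pipe (Blasius): f = 0.316 Re^(-0.25) = 0.316/(4.075e+04)^0.25 = 0.02224.
Darcy-Weisbach: ΔP = f(L/D)(ρV²/2) = 0.02224·(55.2/0.344)·(0.736·2.044²/2) = 0.02224·160.5·1.538 = 5.489 Pa.
ΔP = 5.489 Pa = 0.00549 kPa.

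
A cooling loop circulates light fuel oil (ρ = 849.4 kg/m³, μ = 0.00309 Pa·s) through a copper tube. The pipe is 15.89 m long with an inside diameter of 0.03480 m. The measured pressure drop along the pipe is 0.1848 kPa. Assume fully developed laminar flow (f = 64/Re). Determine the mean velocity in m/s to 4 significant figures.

For laminar flow, f = 64/Re with Re = ρVD/μ, so Darcy-Weisbach reduces to ΔP = 32μLV/D². Solving for V: V = ΔP·D²/(32μL) = 184.8·(0.0348)²/(32·0.00309·15.89) = 0.1424 m/s.
Check: Re = ρVD/μ = 849.4·0.1424·0.0348/0.00309 = 1363 < 2300, so the laminar assumption holds.

V ≈ 0.1424 m/s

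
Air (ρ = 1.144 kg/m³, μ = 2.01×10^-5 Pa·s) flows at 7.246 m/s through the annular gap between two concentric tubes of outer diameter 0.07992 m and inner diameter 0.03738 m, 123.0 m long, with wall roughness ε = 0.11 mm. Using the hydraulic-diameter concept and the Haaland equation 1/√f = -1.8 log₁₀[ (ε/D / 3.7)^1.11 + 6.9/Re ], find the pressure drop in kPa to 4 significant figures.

ΔP ≈ 2.701 kPa

Hydraulic diameter D_h = 4A/P = D_o - D_i = 0.07992 - 0.03738 = 0.04254 m.
Re = ρVD_h/μ = 1.144·7.246·0.04254/2.01e-05 = 1.754e+04.
ε/D_h = 0.00011/0.04254 = 0.00259; Haaland gives 1/√f = -1.8 log₁₀[0.000314+0.000393] = 5.67, so f = 0.0311.
ΔP = f(L/D_h)(ρV²/2) = 0.0311·123/0.04254·30.03 = 2701 Pa.
ΔP = 2.701 kPa.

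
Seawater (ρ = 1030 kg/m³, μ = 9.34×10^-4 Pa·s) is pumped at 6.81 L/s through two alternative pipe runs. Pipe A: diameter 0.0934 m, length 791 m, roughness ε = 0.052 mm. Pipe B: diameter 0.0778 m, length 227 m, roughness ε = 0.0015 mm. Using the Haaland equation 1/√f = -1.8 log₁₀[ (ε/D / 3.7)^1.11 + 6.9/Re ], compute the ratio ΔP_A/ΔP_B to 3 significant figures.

Pipe A: V = Q/A = 0.00681/0.006851 = 0.9939 m/s; Re = 1.024e+05; ε/D = 0.000557; Haaland → f = 0.02024; ΔP_A = f(L/D)(ρV²/2) = 8.723e+04 Pa.
Pipe B: V = Q/A = 0.00681/0.004754 = 1.433 m/s; Re = 1.229e+05; ε/D = 1.93e-05; Haaland → f = 0.01717; ΔP_B = f(L/D)(ρV²/2) = 5.293e+04 Pa.
ΔP_A/ΔP_B = 8.723e+04/5.293e+04 = 1.65.

ΔP_A/ΔP_B ≈ 1.65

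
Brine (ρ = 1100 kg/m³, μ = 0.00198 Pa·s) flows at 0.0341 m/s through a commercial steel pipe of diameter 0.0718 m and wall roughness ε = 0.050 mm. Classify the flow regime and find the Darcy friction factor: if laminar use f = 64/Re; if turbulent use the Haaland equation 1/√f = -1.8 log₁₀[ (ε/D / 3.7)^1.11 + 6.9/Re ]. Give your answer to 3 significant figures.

Re = ρVD/μ = 1100·0.0341·0.0718/0.00198 = 1360.
Re < 2300 → laminar, so f = 64/Re = 0.04705 (roughness is irrelevant in laminar flow).

f ≈ 0.0471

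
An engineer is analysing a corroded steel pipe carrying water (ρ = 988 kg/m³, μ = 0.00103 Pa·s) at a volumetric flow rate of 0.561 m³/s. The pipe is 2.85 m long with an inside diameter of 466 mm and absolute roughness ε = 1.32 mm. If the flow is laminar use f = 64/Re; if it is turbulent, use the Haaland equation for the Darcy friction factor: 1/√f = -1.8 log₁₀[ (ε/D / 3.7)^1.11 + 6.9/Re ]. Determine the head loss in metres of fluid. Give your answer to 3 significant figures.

h_f ≈ 0.0873 m

Cross-sectional area A = πD²/4 = π(0.466)²/4 = 0.1706 m²; mean velocity V = Q/A = 0.561/0.1706 = 3.289 m/s.
Reynolds number Re = ρVD/μ = 988 · 3.289 · 0.466 / 0.00103 = 1.47e+06.
Re > 4000 → turbulent. Relative roughness ε/D = 0.00132/0.466 = 0.00283. Haaland: 1/√f = -1.8 log₁₀[(0.00283/3.7)^1.11 + 6.9/1.47e+06] = -1.8 log₁₀[0.000348 + 4.69e-06] = 6.215, so f = 0.02589.
Darcy-Weisbach: ΔP = f(L/D)(ρV²/2) = 0.02589·(2.85/0.466)·(988·3.289²/2) = 0.02589·6.116·5345 = 846.2 Pa.
Head loss h_f = ΔP/(ρg) = 846.2/(988·9.81) = 0.0873 m.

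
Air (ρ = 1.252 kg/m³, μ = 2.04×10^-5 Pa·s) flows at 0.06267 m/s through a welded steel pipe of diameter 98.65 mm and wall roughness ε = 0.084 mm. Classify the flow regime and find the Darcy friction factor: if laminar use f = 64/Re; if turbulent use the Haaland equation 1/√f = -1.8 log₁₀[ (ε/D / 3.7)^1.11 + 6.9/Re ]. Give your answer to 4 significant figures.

Re = ρVD/μ = 1.252·0.06267·0.09865/2.04e-05 = 379.4.
Re < 2300 → laminar, so f = 64/Re = 0.1687 (roughness is irrelevant in laminar flow).

f ≈ 0.1687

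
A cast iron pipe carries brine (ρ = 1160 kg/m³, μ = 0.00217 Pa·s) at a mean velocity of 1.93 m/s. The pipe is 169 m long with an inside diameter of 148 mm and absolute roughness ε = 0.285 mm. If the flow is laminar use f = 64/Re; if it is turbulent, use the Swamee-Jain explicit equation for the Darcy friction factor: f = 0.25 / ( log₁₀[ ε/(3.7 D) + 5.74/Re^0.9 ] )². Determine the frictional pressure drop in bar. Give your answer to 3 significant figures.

Reynolds number Re = ρVD/μ = 1160 · 1.93 · 0.148 / 0.00217 = 1.527e+05.
Re > 4000 → turbulent. Relative roughness ε/D = 0.000285/0.148 = 0.00193. Swamee-Jain: f = 0.25/(log₁₀[0.00193/3.7 + 5.74/1.527e+05^0.9])² = 0.25/(log₁₀[0.00052 + 0.000124])² = 0.25/(-3.191)² = 0.02456.
Darcy-Weisbach: ΔP = f(L/D)(ρV²/2) = 0.02456·(169/0.148)·(1160·1.93²/2) = 0.02456·1142·2160 = 6.058e+04 Pa.
ΔP = 6.058e+04 Pa = 0.606 bar.

ΔP ≈ 0.606 bar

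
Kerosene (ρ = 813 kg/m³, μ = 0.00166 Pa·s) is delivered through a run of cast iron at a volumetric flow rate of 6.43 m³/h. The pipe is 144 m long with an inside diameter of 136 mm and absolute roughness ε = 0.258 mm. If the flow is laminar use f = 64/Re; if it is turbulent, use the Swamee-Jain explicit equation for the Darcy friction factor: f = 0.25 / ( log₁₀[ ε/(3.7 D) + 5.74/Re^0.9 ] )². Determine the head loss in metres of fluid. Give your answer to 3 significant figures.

h_f ≈ 0.0290 m

Q = 6.43 m³/h = 6.43/3600 = 0.001786 m³/s.
Cross-sectional area A = πD²/4 = π(0.136)²/4 = 0.01453 m²; mean velocity V = Q/A = 0.001786/0.01453 = 0.123 m/s.
Reynolds number Re = ρVD/μ = 813 · 0.123 · 0.136 / 0.00166 = 8190.
Re > 4000 → turbulent. Relative roughness ε/D = 0.000258/0.136 = 0.0019. Swamee-Jain: f = 0.25/(log₁₀[0.0019/3.7 + 5.74/8190^0.9])² = 0.25/(log₁₀[0.000513 + 0.00173])² = 0.25/(-2.65)² = 0.0356.
Darcy-Weisbach: ΔP = f(L/D)(ρV²/2) = 0.0356·(144/0.136)·(813·0.123²/2) = 0.0356·1059·6.145 = 231.6 Pa.
Head loss h_f = ΔP/(ρg) = 231.6/(813·9.81) = 0.0290 m.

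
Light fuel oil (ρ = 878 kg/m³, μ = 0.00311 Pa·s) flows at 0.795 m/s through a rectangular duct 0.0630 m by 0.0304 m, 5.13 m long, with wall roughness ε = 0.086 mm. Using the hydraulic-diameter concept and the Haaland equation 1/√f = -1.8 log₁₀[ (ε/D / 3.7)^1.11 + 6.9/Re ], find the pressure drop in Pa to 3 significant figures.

ΔP ≈ 1190 Pa

Hydraulic diameter D_h = 4A/P = 4·(0.063·0.0304)/(2·(0.063+0.0304)) = 0.007661/0.1868 = 0.04101 m.
Re = ρVD_h/μ = 878·0.795·0.04101/0.00311 = 9204.
ε/D_h = 8.6e-05/0.04101 = 0.0021; Haaland gives 1/√f = -1.8 log₁₀[0.000249+0.00075] = 5.401, so f = 0.03428.
ΔP = f(L/D_h)(ρV²/2) = 0.03428·5.13/0.04101·277.5 = 1190 Pa.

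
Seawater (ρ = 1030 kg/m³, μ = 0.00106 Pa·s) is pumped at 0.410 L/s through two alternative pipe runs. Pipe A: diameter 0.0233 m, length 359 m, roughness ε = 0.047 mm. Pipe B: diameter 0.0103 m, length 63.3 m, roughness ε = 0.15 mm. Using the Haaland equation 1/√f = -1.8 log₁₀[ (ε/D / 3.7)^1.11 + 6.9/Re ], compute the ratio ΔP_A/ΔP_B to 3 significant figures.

Pipe A: V = Q/A = 0.00041/0.0004264 = 0.9616 m/s; Re = 2.177e+04; ε/D = 0.00202; Haaland → f = 0.02912; ΔP_A = f(L/D)(ρV²/2) = 2.137e+05 Pa.
Pipe B: V = Q/A = 0.00041/8.332e-05 = 4.921 m/s; Re = 4.925e+04; ε/D = 0.0146; Haaland → f = 0.04422; ΔP_B = f(L/D)(ρV²/2) = 3.389e+06 Pa.
ΔP_A/ΔP_B = 2.137e+05/3.389e+06 = 0.0631.

ΔP_A/ΔP_B ≈ 0.0631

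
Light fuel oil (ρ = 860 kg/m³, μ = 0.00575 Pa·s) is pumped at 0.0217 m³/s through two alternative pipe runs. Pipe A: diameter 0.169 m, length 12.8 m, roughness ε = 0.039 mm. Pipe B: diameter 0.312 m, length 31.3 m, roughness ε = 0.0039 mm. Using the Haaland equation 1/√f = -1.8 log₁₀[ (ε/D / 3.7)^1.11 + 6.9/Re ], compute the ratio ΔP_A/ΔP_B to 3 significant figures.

ΔP_A/ΔP_B ≈ 7.64

Pipe A: V = Q/A = 0.0217/0.02243 = 0.9674 m/s; Re = 2.445e+04; ε/D = 0.000231; Haaland → f = 0.02494; ΔP_A = f(L/D)(ρV²/2) = 760.2 Pa.
Pipe B: V = Q/A = 0.0217/0.07645 = 0.2838 m/s; Re = 1.324e+04; ε/D = 1.25e-05; Haaland → f = 0.02864; ΔP_B = f(L/D)(ρV²/2) = 99.55 Pa.
ΔP_A/ΔP_B = 760.2/99.55 = 7.64.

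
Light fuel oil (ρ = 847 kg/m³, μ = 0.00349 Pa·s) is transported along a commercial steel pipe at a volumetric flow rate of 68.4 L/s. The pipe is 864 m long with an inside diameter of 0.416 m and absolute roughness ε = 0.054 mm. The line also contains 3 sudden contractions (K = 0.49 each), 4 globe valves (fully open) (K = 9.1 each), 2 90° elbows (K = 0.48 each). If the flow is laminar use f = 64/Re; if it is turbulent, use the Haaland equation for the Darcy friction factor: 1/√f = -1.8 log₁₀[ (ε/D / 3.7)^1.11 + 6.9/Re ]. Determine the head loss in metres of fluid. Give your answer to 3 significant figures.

h_f ≈ 1.06 m

Q = 68.4 L/s = 68.4/1000 = 0.0684 m³/s.
Cross-sectional area A = πD²/4 = π(0.416)²/4 = 0.1359 m²; mean velocity V = Q/A = 0.0684/0.1359 = 0.5032 m/s.
Reynolds number Re = ρVD/μ = 847 · 0.5032 · 0.416 / 0.00349 = 5.081e+04.
Re > 4000 → turbulent. Relative roughness ε/D = 5.4e-05/0.416 = 0.00013. Haaland: 1/√f = -1.8 log₁₀[(0.00013/3.7)^1.11 + 6.9/5.081e+04] = -1.8 log₁₀[1.14e-05 + 0.000136] = 6.898, so f = 0.02102.
Total minor-loss coefficient ΣK = 3·0.49 + 4·9.1 + 2·0.48 = 38.8.
ΔP = [f·L/D + ΣK]·(ρV²/2) = [0.02102·864/0.416 + 38.8]·(847·0.5032²/2) = [43.65 + 38.8]·107.3 = 8846 Pa.
Head loss h_f = ΔP/(ρg) = 8846/(847·9.81) = 1.06 m.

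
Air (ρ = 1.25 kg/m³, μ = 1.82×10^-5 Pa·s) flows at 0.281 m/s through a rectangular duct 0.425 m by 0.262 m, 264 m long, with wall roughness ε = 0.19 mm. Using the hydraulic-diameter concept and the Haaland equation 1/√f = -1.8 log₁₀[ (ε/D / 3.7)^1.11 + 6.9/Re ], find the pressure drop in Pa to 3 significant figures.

Hydraulic diameter D_h = 4A/P = 4·(0.425·0.262)/(2·(0.425+0.262)) = 0.4454/1.374 = 0.3242 m.
Re = ρVD_h/μ = 1.25·0.281·0.3242/1.82e-05 = 6256.
ε/D_h = 0.00019/0.3242 = 0.000586; Haaland gives 1/√f = -1.8 log₁₀[6.05e-05+0.0011] = 5.282, so f = 0.03585.
ΔP = f(L/D_h)(ρV²/2) = 0.03585·264/0.3242·0.04935 = 1.441 Pa.

ΔP ≈ 1.44 Pa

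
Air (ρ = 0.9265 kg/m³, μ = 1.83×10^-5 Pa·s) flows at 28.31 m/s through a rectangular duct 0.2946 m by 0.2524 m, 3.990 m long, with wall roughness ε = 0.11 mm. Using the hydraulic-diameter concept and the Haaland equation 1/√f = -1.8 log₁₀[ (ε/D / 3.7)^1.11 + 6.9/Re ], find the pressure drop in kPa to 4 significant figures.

Hydraulic diameter D_h = 4A/P = 4·(0.2946·0.2524)/(2·(0.2946+0.2524)) = 0.2974/1.094 = 0.2719 m.
Re = ρVD_h/μ = 0.9265·28.31·0.2719/1.83e-05 = 3.897e+05.
ε/D_h = 0.00011/0.2719 = 0.000405; Haaland gives 1/√f = -1.8 log₁₀[4.01e-05+1.77e-05] = 7.628, so f = 0.01718.
ΔP = f(L/D_h)(ρV²/2) = 0.01718·3.99/0.2719·371.3 = 93.63 Pa.
ΔP = 0.09363 kPa.

ΔP ≈ 0.09363 kPa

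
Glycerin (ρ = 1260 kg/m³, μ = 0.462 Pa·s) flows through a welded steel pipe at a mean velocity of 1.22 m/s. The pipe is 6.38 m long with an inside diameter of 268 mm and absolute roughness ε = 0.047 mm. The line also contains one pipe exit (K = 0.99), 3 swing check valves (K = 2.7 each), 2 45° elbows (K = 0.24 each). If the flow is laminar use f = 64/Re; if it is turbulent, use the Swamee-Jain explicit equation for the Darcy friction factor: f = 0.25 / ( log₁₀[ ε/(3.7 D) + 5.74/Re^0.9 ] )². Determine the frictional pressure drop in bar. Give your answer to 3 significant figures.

ΔP ≈ 0.106 bar

Reynolds number Re = ρVD/μ = 1260 · 1.22 · 0.268 / 0.462 = 891.7.
Re < 2300 → laminar flow, so f = 64/Re = 64/891.7 = 0.07177 (the turbulent correlation is not needed).
Total minor-loss coefficient ΣK = 1·0.99 + 3·2.7 + 2·0.24 = 9.57.
ΔP = [f·L/D + ΣK]·(ρV²/2) = [0.07177·6.38/0.268 + 9.57]·(1260·1.22²/2) = [1.709 + 9.57]·937.7 = 1.058e+04 Pa.
ΔP = 1.058e+04 Pa = 0.106 bar.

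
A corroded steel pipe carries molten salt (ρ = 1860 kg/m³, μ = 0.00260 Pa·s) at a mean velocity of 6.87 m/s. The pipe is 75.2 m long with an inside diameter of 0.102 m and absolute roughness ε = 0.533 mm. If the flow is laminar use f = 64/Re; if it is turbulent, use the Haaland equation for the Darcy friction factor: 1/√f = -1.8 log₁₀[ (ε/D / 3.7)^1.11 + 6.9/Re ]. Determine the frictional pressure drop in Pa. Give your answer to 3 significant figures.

ΔP ≈ 1.00×10^6 Pa

Reynolds number Re = ρVD/μ = 1860 · 6.87 · 0.102 / 0.0026 = 5.013e+05.
Re > 4000 → turbulent. Relative roughness ε/D = 0.000533/0.102 = 0.00523. Haaland: 1/√f = -1.8 log₁₀[(0.00523/3.7)^1.11 + 6.9/5.013e+05] = -1.8 log₁₀[0.000686 + 1.38e-05] = 5.679, so f = 0.03101.
Darcy-Weisbach: ΔP = f(L/D)(ρV²/2) = 0.03101·(75.2/0.102)·(1860·6.87²/2) = 0.03101·737.3·4.389e+04 = 1.003e+06 Pa.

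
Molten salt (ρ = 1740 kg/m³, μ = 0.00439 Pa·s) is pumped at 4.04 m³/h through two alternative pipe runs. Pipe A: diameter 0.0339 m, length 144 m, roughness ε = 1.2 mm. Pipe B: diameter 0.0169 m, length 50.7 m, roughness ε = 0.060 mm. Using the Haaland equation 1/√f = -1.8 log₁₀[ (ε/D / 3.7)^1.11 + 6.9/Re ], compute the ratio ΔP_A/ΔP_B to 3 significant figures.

ΔP_A/ΔP_B ≈ 0.181

Pipe A: V = Q/A = 0.001122/0.0009026 = 1.243 m/s; Re = 1.671e+04; ε/D = 0.0354; Haaland → f = 0.06313; ΔP_A = f(L/D)(ρV²/2) = 3.606e+05 Pa.
Pipe B: V = Q/A = 0.001122/0.0002243 = 5.003 m/s; Re = 3.351e+04; ε/D = 0.00355; Haaland → f = 0.03042; ΔP_B = f(L/D)(ρV²/2) = 1.987e+06 Pa.
ΔP_A/ΔP_B = 3.606e+05/1.987e+06 = 0.181.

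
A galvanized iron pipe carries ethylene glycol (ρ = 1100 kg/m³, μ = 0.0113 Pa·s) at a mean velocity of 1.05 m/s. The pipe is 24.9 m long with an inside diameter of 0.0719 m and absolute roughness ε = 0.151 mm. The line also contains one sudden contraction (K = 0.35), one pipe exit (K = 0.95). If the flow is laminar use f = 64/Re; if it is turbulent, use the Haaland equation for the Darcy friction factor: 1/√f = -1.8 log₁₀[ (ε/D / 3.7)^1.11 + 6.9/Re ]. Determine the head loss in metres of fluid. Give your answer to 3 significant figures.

h_f ≈ 0.775 m

Reynolds number Re = ρVD/μ = 1100 · 1.05 · 0.0719 / 0.0113 = 7349.
Re > 4000 → turbulent. Relative roughness ε/D = 0.000151/0.0719 = 0.0021. Haaland: 1/√f = -1.8 log₁₀[(0.0021/3.7)^1.11 + 6.9/7349] = -1.8 log₁₀[0.000249 + 0.000939] = 5.265, so f = 0.03607.
Total minor-loss coefficient ΣK = 1·0.35 + 1·0.95 = 1.3.
ΔP = [f·L/D + ΣK]·(ρV²/2) = [0.03607·24.9/0.0719 + 1.3]·(1100·1.05²/2) = [12.49 + 1.3]·606.4 = 8364 Pa.
Head loss h_f = ΔP/(ρg) = 8364/(1100·9.81) = 0.775 m.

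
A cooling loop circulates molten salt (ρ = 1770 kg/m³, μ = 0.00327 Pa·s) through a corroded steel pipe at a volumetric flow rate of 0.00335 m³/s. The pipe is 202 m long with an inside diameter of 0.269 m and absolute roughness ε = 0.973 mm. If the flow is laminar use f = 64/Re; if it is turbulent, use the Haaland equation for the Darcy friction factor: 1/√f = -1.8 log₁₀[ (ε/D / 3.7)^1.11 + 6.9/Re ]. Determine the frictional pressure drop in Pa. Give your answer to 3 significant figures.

Cross-sectional area A = πD²/4 = π(0.269)²/4 = 0.05683 m²; mean velocity V = Q/A = 0.00335/0.05683 = 0.05895 m/s.
Reynolds number Re = ρVD/μ = 1770 · 0.05895 · 0.269 / 0.00327 = 8583.
Re > 4000 → turbulent. Relative roughness ε/D = 0.000973/0.269 = 0.00362. Haaland: 1/√f = -1.8 log₁₀[(0.00362/3.7)^1.11 + 6.9/8583] = -1.8 log₁₀[0.000456 + 0.000804] = 5.219, so f = 0.03671.
Darcy-Weisbach: ΔP = f(L/D)(ρV²/2) = 0.03671·(202/0.269)·(1770·0.05895²/2) = 0.03671·750.9·3.075 = 84.77 Pa.

ΔP ≈ 84.8 Pa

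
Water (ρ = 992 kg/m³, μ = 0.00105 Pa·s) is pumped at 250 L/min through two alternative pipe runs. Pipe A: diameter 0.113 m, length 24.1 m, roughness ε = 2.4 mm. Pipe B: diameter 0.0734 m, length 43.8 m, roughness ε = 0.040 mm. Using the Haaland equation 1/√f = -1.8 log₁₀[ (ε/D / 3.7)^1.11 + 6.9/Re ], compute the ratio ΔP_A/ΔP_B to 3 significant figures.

Pipe A: V = Q/A = 0.004167/0.01003 = 0.4155 m/s; Re = 4.436e+04; ε/D = 0.0212; Haaland → f = 0.0507; ΔP_A = f(L/D)(ρV²/2) = 925.8 Pa.
Pipe B: V = Q/A = 0.004167/0.004231 = 0.9847 m/s; Re = 6.828e+04; ε/D = 0.000545; Haaland → f = 0.02132; ΔP_B = f(L/D)(ρV²/2) = 6120 Pa.
ΔP_A/ΔP_B = 925.8/6120 = 0.151.

ΔP_A/ΔP_B ≈ 0.151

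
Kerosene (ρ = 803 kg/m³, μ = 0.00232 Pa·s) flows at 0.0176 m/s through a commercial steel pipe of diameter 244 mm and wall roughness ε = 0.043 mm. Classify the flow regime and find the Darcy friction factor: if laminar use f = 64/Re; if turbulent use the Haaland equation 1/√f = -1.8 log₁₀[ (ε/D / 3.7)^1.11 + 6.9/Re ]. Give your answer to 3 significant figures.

Re = ρVD/μ = 803·0.0176·0.244/0.00232 = 1486.
Re < 2300 → laminar, so f = 64/Re = 0.04306 (roughness is irrelevant in laminar flow).

f ≈ 0.0431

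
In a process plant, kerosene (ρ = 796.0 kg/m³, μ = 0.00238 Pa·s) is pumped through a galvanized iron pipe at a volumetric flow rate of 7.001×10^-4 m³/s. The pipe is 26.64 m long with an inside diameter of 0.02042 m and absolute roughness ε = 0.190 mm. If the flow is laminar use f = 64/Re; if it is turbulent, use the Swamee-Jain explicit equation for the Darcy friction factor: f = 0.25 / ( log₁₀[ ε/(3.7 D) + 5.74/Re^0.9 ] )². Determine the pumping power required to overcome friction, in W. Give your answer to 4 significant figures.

P ≈ 69.14 W

Cross-sectional area A = πD²/4 = π(0.02042)²/4 = 0.0003275 m²; mean velocity V = Q/A = 0.0007001/0.0003275 = 2.138 m/s.
Reynolds number Re = ρVD/μ = 796 · 2.138 · 0.02042 / 0.00238 = 1.46e+04.
Re > 4000 → turbulent. Relative roughness ε/D = 0.00019/0.02042 = 0.0093. Swamee-Jain: f = 0.25/(log₁₀[0.0093/3.7 + 5.74/1.46e+04^0.9])² = 0.25/(log₁₀[0.00251 + 0.00103])² = 0.25/(-2.451)² = 0.04162.
Darcy-Weisbach: ΔP = f(L/D)(ρV²/2) = 0.04162·(26.64/0.02042)·(796·2.138²/2) = 0.04162·1305·1819 = 9.875e+04 Pa.
Pumping power P = QΔP = 0.0007001·9.875e+04 = 69.137 W = 69.14 W.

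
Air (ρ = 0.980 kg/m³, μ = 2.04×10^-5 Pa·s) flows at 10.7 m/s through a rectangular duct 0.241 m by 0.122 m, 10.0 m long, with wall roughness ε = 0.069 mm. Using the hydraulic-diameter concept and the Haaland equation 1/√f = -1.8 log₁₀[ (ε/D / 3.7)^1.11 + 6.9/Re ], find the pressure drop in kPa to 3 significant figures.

ΔP ≈ 0.0702 kPa

Hydraulic diameter D_h = 4A/P = 4·(0.241·0.122)/(2·(0.241+0.122)) = 0.1176/0.726 = 0.162 m.
Re = ρVD_h/μ = 0.98·10.7·0.162/2.04e-05 = 8.327e+04.
ε/D_h = 6.9e-05/0.162 = 0.000426; Haaland gives 1/√f = -1.8 log₁₀[4.24e-05+8.29e-05] = 7.024, so f = 0.02027.
ΔP = f(L/D_h)(ρV²/2) = 0.02027·10/0.162·56.1 = 70.2 Pa.
ΔP = 0.0702 kPa.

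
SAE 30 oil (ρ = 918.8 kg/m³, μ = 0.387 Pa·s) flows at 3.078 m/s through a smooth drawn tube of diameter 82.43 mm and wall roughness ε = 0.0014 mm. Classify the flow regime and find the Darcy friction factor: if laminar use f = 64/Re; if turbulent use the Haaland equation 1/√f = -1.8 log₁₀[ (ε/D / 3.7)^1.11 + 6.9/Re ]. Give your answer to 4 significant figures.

f ≈ 0.1062

Re = ρVD/μ = 918.8·3.078·0.08243/0.387 = 602.4.
Re < 2300 → laminar, so f = 64/Re = 0.1062 (roughness is irrelevant in laminar flow).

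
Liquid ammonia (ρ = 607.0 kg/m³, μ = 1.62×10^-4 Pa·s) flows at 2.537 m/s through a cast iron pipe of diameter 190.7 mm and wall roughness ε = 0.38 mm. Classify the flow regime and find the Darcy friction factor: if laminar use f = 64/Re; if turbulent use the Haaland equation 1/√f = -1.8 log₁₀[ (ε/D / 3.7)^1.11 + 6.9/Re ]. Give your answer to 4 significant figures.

f ≈ 0.02353

Re = ρVD/μ = 607·2.537·0.1907/0.000162 = 1.813e+06.
Re > 4000 → turbulent. ε/D = 0.00038/0.1907 = 0.00199; Haaland: 1/√f = -1.8 log₁₀[0.000235 + 3.81e-06] = 6.518, so f = 0.02353.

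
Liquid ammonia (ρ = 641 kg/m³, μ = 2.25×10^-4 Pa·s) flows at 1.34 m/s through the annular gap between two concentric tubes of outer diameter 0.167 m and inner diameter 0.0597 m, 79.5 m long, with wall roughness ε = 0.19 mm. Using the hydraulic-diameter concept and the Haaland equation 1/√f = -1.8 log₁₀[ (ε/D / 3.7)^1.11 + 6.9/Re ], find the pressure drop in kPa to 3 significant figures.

Hydraulic diameter D_h = 4A/P = D_o - D_i = 0.167 - 0.0597 = 0.1073 m.
Re = ρVD_h/μ = 641·1.34·0.1073/0.000225 = 4.096e+05.
ε/D_h = 0.00019/0.1073 = 0.00177; Haaland gives 1/√f = -1.8 log₁₀[0.000206+1.68e-05] = 6.572, so f = 0.02315.
ΔP = f(L/D_h)(ρV²/2) = 0.02315·79.5/0.1073·575.5 = 9872 Pa.
ΔP = 9.87 kPa.

ΔP ≈ 9.87 kPa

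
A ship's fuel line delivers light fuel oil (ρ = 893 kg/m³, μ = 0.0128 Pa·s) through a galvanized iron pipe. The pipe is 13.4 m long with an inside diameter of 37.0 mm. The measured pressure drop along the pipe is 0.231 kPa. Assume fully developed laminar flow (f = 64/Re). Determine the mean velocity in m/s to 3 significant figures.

For laminar flow, f = 64/Re with Re = ρVD/μ, so Darcy-Weisbach reduces to ΔP = 32μLV/D². Solving for V: V = ΔP·D²/(32μL) = 231·(0.037)²/(32·0.0128·13.4) = 0.05762 m/s.
Check: Re = ρVD/μ = 893·0.05762·0.037/0.0128 = 148.7 < 2300, so the laminar assumption holds.

V ≈ 0.0576 m/s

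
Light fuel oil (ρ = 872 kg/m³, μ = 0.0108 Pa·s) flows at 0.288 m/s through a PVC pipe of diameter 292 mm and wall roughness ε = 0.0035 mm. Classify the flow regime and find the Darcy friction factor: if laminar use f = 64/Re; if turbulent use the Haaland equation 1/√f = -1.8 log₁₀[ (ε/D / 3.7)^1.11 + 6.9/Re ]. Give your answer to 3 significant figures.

Re = ρVD/μ = 872·0.288·0.292/0.0108 = 6790.
Re > 4000 → turbulent. ε/D = 3.5e-06/0.292 = 1.2e-05; Haaland: 1/√f = -1.8 log₁₀[8.07e-07 + 0.00102] = 5.387, so f = 0.03446.

f ≈ 0.0345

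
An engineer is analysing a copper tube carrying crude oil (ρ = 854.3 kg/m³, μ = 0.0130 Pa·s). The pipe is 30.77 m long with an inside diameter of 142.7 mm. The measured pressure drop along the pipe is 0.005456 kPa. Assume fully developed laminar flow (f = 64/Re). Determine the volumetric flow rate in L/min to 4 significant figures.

Q ≈ 8.329 L/min

For laminar flow, f = 64/Re with Re = ρVD/μ, so Darcy-Weisbach reduces to ΔP = 32μLV/D². Solving for V: V = ΔP·D²/(32μL) = 5.456·(0.1427)²/(32·0.013·30.77) = 0.00868 m/s.
Check: Re = ρVD/μ = 854.3·0.00868·0.1427/0.013 = 81.39 < 2300, so the laminar assumption holds.
Q = V·A = 0.00868·(π/4·0.1427²) = 0.0001388 m³/s = 8.329 L/min.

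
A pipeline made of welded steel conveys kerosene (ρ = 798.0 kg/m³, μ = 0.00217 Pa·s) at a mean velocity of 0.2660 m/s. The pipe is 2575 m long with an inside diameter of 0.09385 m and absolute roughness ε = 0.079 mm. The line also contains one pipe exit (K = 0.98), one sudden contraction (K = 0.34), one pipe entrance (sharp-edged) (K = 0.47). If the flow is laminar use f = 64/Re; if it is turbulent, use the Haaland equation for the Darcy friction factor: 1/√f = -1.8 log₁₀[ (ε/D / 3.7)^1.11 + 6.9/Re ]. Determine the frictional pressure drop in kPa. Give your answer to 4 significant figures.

ΔP ≈ 25.34 kPa

Reynolds number Re = ρVD/μ = 798 · 0.266 · 0.09385 / 0.00217 = 9180.
Re > 4000 → turbulent. Relative roughness ε/D = 7.9e-05/0.09385 = 0.000842. Haaland: 1/√f = -1.8 log₁₀[(0.000842/3.7)^1.11 + 6.9/9180] = -1.8 log₁₀[9.04e-05 + 0.000752] = 5.534, so f = 0.03265.
Total minor-loss coefficient ΣK = 1·0.98 + 1·0.34 + 1·0.47 = 1.79.
ΔP = [f·L/D + ΣK]·(ρV²/2) = [0.03265·2575/0.09385 + 1.79]·(798·0.266²/2) = [895.8 + 1.79]·28.23 = 2.534e+04 Pa.
ΔP = 2.534e+04 Pa = 25.34 kPa.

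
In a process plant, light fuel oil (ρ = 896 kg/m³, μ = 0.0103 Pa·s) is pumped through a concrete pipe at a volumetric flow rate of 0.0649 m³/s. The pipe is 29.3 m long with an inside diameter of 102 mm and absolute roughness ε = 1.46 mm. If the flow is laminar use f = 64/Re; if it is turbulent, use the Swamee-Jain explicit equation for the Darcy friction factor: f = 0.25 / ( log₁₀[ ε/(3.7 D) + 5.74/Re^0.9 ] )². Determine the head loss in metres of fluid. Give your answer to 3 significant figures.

Cross-sectional area A = πD²/4 = π(0.102)²/4 = 0.008171 m²; mean velocity V = Q/A = 0.0649/0.008171 = 7.942 m/s.
Reynolds number Re = ρVD/μ = 896 · 7.942 · 0.102 / 0.0103 = 7.047e+04.
Re > 4000 → turbulent. Relative roughness ε/D = 0.00146/0.102 = 0.0143. Swamee-Jain: f = 0.25/(log₁₀[0.0143/3.7 + 5.74/7.047e+04^0.9])² = 0.25/(log₁₀[0.00387 + 0.000249])² = 0.25/(-2.385)² = 0.04394.
Darcy-Weisbach: ΔP = f(L/D)(ρV²/2) = 0.04394·(29.3/0.102)·(896·7.942²/2) = 0.04394·287.3·2.826e+04 = 3.567e+05 Pa.
Head loss h_f = ΔP/(ρg) = 3.567e+05/(896·9.81) = 40.6 m.

h_f ≈ 40.6 m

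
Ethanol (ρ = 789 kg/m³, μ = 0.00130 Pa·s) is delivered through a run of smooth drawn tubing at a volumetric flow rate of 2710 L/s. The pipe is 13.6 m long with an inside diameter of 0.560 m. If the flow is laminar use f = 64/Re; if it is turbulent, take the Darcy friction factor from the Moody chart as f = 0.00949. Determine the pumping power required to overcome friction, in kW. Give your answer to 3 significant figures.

Q = 2710 L/s = 2710/1000 = 2.71 m³/s.
Cross-sectional area A = πD²/4 = π(0.56)²/4 = 0.2463 m²; mean velocity V = Q/A = 2.71/0.2463 = 11 m/s.
Reynolds number Re = ρVD/μ = 789 · 11 · 0.56 / 0.0013 = 3.74e+06.
Re > 4000 → turbulent; use the Moody-chart value f = 0.00949.
Darcy-Weisbach: ΔP = f(L/D)(ρV²/2) = 0.00949·(13.6/0.56)·(789·11²/2) = 0.00949·24.29·4.776e+04 = 1.101e+04 Pa.
Pumping power P = QΔP = 2.71·1.101e+04 = 29830 W = 29.8 kW.

P ≈ 29.8 kW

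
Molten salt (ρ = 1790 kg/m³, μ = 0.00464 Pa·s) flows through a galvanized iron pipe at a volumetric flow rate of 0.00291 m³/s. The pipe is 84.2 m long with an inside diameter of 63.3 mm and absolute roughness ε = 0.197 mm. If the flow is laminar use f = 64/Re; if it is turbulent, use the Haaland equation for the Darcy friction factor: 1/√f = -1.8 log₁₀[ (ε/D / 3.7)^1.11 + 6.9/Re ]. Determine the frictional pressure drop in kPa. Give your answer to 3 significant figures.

ΔP ≈ 31.5 kPa

Cross-sectional area A = πD²/4 = π(0.0633)²/4 = 0.003147 m²; mean velocity V = Q/A = 0.00291/0.003147 = 0.9247 m/s.
Reynolds number Re = ρVD/μ = 1790 · 0.9247 · 0.0633 / 0.00464 = 2.258e+04.
Re > 4000 → turbulent. Relative roughness ε/D = 0.000197/0.0633 = 0.00311. Haaland: 1/√f = -1.8 log₁₀[(0.00311/3.7)^1.11 + 6.9/2.258e+04] = -1.8 log₁₀[0.000386 + 0.000306] = 5.688, so f = 0.03091.
Darcy-Weisbach: ΔP = f(L/D)(ρV²/2) = 0.03091·(84.2/0.0633)·(1790·0.9247²/2) = 0.03091·1330·765.3 = 3.146e+04 Pa.
ΔP = 3.146e+04 Pa = 31.5 kPa.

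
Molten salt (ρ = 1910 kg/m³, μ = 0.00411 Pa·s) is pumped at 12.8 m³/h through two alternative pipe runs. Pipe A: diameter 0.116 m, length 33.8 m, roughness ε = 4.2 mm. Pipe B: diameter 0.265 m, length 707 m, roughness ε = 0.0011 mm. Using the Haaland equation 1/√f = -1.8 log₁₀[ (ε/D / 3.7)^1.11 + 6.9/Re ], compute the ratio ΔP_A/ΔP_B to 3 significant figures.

Pipe A: V = Q/A = 0.003556/0.01057 = 0.3364 m/s; Re = 1.814e+04; ε/D = 0.0362; Haaland → f = 0.06358; ΔP_A = f(L/D)(ρV²/2) = 2003 Pa.
Pipe B: V = Q/A = 0.003556/0.05515 = 0.06447 m/s; Re = 7939; ε/D = 4.15e-06; Haaland → f = 0.03294; ΔP_B = f(L/D)(ρV²/2) = 348.8 Pa.
ΔP_A/ΔP_B = 2003/348.8 = 5.74.

ΔP_A/ΔP_B ≈ 5.74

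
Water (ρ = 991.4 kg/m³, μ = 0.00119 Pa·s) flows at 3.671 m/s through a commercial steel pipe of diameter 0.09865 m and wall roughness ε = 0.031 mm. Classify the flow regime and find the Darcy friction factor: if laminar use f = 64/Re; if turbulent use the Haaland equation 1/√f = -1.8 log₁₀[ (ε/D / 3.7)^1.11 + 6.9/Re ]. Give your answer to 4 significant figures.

Re = ρVD/μ = 991.4·3.671·0.09865/0.00119 = 3.017e+05.
Re > 4000 → turbulent. ε/D = 3.1e-05/0.09865 = 0.000314; Haaland: 1/√f = -1.8 log₁₀[3.03e-05 + 2.29e-05] = 7.694, so f = 0.01689.

f ≈ 0.01689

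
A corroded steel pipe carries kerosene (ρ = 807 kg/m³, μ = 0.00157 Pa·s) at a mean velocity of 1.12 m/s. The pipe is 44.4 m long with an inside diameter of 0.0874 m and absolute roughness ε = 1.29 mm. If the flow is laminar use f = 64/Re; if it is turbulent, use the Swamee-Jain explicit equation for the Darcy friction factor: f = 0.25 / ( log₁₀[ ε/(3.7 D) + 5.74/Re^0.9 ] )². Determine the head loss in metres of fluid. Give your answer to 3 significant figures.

Reynolds number Re = ρVD/μ = 807 · 1.12 · 0.0874 / 0.00157 = 5.032e+04.
Re > 4000 → turbulent. Relative roughness ε/D = 0.00129/0.0874 = 0.0148. Swamee-Jain: f = 0.25/(log₁₀[0.0148/3.7 + 5.74/5.032e+04^0.9])² = 0.25/(log₁₀[0.00399 + 0.000337])² = 0.25/(-2.364)² = 0.04474.
Darcy-Weisbach: ΔP = f(L/D)(ρV²/2) = 0.04474·(44.4/0.0874)·(807·1.12²/2) = 0.04474·508·506.2 = 1.15e+04 Pa.
Head loss h_f = ΔP/(ρg) = 1.15e+04/(807·9.81) = 1.45 m.

h_f ≈ 1.45 m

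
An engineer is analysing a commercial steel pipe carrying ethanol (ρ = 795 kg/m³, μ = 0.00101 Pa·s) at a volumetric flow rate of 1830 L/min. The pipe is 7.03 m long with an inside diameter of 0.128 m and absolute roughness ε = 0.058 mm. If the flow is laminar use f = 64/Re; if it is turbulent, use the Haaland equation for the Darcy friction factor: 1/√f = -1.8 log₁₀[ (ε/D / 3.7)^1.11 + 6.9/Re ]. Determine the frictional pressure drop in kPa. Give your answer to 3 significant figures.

ΔP ≈ 2.22 kPa

Q = 1830 L/min = 1830/60000 = 0.0305 m³/s.
Cross-sectional area A = πD²/4 = π(0.128)²/4 = 0.01287 m²; mean velocity V = Q/A = 0.0305/0.01287 = 2.37 m/s.
Reynolds number Re = ρVD/μ = 795 · 2.37 · 0.128 / 0.00101 = 2.388e+05.
Re > 4000 → turbulent. Relative roughness ε/D = 5.8e-05/0.128 = 0.000453. Haaland: 1/√f = -1.8 log₁₀[(0.000453/3.7)^1.11 + 6.9/2.388e+05] = -1.8 log₁₀[4.55e-05 + 2.89e-05] = 7.432, so f = 0.01811.
Darcy-Weisbach: ΔP = f(L/D)(ρV²/2) = 0.01811·(7.03/0.128)·(795·2.37²/2) = 0.01811·54.92·2233 = 2221 Pa.
ΔP = 2221 Pa = 2.22 kPa.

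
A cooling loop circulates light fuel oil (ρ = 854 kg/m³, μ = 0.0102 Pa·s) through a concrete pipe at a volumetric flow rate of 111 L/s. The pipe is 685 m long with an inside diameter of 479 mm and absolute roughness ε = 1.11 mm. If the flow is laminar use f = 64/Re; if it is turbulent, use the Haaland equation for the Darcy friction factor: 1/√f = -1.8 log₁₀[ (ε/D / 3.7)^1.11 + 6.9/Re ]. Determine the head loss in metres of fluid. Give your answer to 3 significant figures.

Q = 111 L/s = 111/1000 = 0.111 m³/s.
Cross-sectional area A = πD²/4 = π(0.479)²/4 = 0.1802 m²; mean velocity V = Q/A = 0.111/0.1802 = 0.616 m/s.
Reynolds number Re = ρVD/μ = 854 · 0.616 · 0.479 / 0.0102 = 2.47e+04.
Re > 4000 → turbulent. Relative roughness ε/D = 0.00111/0.479 = 0.00232. Haaland: 1/√f = -1.8 log₁₀[(0.00232/3.7)^1.11 + 6.9/2.47e+04] = -1.8 log₁₀[0.000278 + 0.000279] = 5.857, so f = 0.02915.
Darcy-Weisbach: ΔP = f(L/D)(ρV²/2) = 0.02915·(685/0.479)·(854·0.616²/2) = 0.02915·1430·162 = 6755 Pa.
Head loss h_f = ΔP/(ρg) = 6755/(854·9.81) = 0.806 m.

h_f ≈ 0.806 m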